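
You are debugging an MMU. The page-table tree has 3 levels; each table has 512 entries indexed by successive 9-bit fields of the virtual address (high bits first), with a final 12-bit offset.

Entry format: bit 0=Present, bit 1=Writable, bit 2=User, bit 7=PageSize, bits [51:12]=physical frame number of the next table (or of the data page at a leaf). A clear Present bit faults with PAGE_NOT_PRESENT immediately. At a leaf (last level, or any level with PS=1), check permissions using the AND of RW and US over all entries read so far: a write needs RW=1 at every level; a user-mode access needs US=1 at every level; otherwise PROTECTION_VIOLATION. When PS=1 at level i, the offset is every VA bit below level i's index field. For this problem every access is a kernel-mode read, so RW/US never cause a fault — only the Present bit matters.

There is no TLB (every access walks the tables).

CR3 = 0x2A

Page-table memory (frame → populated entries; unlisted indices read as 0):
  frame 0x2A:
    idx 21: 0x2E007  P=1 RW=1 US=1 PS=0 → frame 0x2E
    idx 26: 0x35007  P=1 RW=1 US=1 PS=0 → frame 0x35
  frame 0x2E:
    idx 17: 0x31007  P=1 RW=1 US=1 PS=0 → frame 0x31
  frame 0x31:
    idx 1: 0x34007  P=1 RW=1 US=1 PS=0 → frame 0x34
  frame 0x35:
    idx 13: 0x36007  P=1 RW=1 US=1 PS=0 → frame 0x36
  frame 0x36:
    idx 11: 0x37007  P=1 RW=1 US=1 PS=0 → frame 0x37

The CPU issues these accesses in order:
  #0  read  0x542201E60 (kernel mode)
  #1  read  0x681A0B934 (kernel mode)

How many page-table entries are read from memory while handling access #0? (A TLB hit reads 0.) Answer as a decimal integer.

Trace:
#0 VA=0x542201E60 (r,kernel):
  [0] read 0x2A idx=21: raw=0x2E007 flags P=1 W=1 U=1 S=0
  [1] read 0x2E idx=17: raw=0x31007 flags P=1 W=1 U=1 S=0
  [2] read 0x31 idx=1: raw=0x34007 flags P=1 W=1 U=1 S=0
  → PA=0x34E60  (3 entries read)
#1 VA=0x681A0B934 (r,kernel):
  [0] read 0x2A idx=26: raw=0x35007 flags P=1 W=1 U=1 S=0
  [1] read 0x35 idx=13: raw=0x36007 flags P=1 W=1 U=1 S=0
  [2] read 0x36 idx=11: raw=0x37007 flags P=1 W=1 U=1 S=0
  → PA=0x37934  (3 entries read)

Entries read for #0: 3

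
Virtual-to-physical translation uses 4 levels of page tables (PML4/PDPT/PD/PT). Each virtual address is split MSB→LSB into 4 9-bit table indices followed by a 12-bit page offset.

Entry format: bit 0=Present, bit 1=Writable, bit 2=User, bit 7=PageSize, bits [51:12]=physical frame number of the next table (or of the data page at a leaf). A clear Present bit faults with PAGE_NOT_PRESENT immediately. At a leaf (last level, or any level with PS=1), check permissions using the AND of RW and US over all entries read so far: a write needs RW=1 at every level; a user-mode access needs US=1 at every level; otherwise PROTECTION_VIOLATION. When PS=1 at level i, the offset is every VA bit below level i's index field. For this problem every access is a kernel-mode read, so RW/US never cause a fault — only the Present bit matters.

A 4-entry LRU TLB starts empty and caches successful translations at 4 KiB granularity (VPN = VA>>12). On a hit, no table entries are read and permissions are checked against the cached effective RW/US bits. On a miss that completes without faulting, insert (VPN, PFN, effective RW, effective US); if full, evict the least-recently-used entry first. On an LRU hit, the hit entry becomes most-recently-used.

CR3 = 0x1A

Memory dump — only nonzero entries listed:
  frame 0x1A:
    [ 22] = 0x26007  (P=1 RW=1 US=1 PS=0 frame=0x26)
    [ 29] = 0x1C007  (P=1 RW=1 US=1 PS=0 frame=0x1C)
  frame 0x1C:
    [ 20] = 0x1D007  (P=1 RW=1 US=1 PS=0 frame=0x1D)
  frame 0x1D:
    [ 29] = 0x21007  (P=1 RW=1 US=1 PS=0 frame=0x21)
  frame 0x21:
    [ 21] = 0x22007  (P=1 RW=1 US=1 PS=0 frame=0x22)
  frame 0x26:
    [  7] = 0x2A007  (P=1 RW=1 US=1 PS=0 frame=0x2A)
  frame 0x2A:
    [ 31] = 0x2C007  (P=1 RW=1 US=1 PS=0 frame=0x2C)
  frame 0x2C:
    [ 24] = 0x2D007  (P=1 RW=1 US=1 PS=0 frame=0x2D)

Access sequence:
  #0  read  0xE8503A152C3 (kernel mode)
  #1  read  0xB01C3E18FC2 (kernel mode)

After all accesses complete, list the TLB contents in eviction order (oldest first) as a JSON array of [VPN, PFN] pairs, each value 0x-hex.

Walk each access:
#0 VA=0xE8503A152C3 (r,kernel):
  L0: frame=0x1A idx=29 entry=0x1C007 [P=1 RW=1 US=1 PS=0]
  L1: frame=0x1C idx=20 entry=0x1D007 [P=1 RW=1 US=1 PS=0]
  L2: frame=0x1D idx=29 entry=0x21007 [P=1 RW=1 US=1 PS=0]
  L3: frame=0x21 idx=21 entry=0x22007 [P=1 RW=1 US=1 PS=0]
  ⇒ phys 0x222C3  [4 reads]
#1 VA=0xB01C3E18FC2 (r,kernel):
  L0: frame=0x1A idx=22 entry=0x26007 [P=1 RW=1 US=1 PS=0]
  L1: frame=0x26 idx=7 entry=0x2A007 [P=1 RW=1 US=1 PS=0]
  L2: frame=0x2A idx=31 entry=0x2C007 [P=1 RW=1 US=1 PS=0]
  L3: frame=0x2C idx=24 entry=0x2D007 [P=1 RW=1 US=1 PS=0]
  ⇒ phys 0x2DFC2  [4 reads]

TLB: [["0xE8503A15", "0x22"], ["0xB01C3E18", "0x2D"]]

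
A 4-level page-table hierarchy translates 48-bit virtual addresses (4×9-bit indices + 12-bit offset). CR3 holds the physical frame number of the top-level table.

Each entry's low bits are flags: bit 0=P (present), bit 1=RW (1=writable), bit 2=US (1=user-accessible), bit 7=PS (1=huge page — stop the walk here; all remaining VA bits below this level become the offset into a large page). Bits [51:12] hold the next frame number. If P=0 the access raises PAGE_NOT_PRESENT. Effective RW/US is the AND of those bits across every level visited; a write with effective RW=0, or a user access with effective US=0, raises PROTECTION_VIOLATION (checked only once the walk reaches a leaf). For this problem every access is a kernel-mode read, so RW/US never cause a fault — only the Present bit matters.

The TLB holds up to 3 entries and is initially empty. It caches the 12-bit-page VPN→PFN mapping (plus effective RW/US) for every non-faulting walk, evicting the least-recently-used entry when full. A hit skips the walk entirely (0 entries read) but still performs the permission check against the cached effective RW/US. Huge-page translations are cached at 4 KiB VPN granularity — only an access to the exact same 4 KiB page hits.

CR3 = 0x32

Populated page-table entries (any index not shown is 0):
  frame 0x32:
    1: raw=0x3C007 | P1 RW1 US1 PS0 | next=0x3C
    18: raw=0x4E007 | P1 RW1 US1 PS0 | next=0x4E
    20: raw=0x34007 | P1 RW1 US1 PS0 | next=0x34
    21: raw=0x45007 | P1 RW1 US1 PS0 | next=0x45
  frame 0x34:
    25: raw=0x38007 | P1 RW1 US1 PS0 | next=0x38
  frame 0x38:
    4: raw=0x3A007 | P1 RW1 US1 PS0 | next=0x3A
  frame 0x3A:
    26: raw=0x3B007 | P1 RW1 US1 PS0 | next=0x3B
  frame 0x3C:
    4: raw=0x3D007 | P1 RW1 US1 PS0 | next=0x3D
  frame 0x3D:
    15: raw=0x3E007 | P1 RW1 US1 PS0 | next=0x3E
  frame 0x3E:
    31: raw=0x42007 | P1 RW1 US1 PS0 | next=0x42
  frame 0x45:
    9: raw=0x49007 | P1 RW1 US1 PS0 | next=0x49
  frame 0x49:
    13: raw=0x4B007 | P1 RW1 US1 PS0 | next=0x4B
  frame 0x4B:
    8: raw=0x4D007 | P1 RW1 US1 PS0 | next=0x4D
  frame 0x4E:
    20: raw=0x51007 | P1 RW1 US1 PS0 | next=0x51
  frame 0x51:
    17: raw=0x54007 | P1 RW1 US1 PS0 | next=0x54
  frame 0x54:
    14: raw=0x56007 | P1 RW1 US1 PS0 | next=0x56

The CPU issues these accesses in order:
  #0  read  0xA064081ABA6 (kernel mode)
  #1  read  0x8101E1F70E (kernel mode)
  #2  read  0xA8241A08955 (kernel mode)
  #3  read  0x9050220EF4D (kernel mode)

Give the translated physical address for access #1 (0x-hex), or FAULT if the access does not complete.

Walk each access:
#0 VA=0xA064081ABA6 (r,kernel):
  lvl0: tbl 0x32, slot 20 ⇒ 0x34007 (P1/RW1/US1/PS0)
  lvl1: tbl 0x34, slot 25 ⇒ 0x38007 (P1/RW1/US1/PS0)
  lvl2: tbl 0x38, slot 4 ⇒ 0x3A007 (P1/RW1/US1/PS0)
  lvl3: tbl 0x3A, slot 26 ⇒ 0x3B007 (P1/RW1/US1/PS0)
  → PA=0x3BBA6  (4 entries read)
#1 VA=0x8101E1F70E (r,kernel):
  lvl0: tbl 0x32, slot 1 ⇒ 0x3C007 (P1/RW1/US1/PS0)
  lvl1: tbl 0x3C, slot 4 ⇒ 0x3D007 (P1/RW1/US1/PS0)
  lvl2: tbl 0x3D, slot 15 ⇒ 0x3E007 (P1/RW1/US1/PS0)
  lvl3: tbl 0x3E, slot 31 ⇒ 0x42007 (P1/RW1/US1/PS0)
  → PA=0x4270E  (4 entries read)
#2 VA=0xA8241A08955 (r,kernel):
  lvl0: tbl 0x32, slot 21 ⇒ 0x45007 (P1/RW1/US1/PS0)
  lvl1: tbl 0x45, slot 9 ⇒ 0x49007 (P1/RW1/US1/PS0)
  lvl2: tbl 0x49, slot 13 ⇒ 0x4B007 (P1/RW1/US1/PS0)
  lvl3: tbl 0x4B, slot 8 ⇒ 0x4D007 (P1/RW1/US1/PS0)
  → PA=0x4D955  (4 entries read)
#3 VA=0x9050220EF4D (r,kernel):
  lvl0: tbl 0x32, slot 18 ⇒ 0x4E007 (P1/RW1/US1/PS0)
  lvl1: tbl 0x4E, slot 20 ⇒ 0x51007 (P1/RW1/US1/PS0)
  lvl2: tbl 0x51, slot 17 ⇒ 0x54007 (P1/RW1/US1/PS0)
  lvl3: tbl 0x54, slot 14 ⇒ 0x56007 (P1/RW1/US1/PS0)
  → PA=0x56F4D  (4 entries read)

Access #1 PA: 0x4270E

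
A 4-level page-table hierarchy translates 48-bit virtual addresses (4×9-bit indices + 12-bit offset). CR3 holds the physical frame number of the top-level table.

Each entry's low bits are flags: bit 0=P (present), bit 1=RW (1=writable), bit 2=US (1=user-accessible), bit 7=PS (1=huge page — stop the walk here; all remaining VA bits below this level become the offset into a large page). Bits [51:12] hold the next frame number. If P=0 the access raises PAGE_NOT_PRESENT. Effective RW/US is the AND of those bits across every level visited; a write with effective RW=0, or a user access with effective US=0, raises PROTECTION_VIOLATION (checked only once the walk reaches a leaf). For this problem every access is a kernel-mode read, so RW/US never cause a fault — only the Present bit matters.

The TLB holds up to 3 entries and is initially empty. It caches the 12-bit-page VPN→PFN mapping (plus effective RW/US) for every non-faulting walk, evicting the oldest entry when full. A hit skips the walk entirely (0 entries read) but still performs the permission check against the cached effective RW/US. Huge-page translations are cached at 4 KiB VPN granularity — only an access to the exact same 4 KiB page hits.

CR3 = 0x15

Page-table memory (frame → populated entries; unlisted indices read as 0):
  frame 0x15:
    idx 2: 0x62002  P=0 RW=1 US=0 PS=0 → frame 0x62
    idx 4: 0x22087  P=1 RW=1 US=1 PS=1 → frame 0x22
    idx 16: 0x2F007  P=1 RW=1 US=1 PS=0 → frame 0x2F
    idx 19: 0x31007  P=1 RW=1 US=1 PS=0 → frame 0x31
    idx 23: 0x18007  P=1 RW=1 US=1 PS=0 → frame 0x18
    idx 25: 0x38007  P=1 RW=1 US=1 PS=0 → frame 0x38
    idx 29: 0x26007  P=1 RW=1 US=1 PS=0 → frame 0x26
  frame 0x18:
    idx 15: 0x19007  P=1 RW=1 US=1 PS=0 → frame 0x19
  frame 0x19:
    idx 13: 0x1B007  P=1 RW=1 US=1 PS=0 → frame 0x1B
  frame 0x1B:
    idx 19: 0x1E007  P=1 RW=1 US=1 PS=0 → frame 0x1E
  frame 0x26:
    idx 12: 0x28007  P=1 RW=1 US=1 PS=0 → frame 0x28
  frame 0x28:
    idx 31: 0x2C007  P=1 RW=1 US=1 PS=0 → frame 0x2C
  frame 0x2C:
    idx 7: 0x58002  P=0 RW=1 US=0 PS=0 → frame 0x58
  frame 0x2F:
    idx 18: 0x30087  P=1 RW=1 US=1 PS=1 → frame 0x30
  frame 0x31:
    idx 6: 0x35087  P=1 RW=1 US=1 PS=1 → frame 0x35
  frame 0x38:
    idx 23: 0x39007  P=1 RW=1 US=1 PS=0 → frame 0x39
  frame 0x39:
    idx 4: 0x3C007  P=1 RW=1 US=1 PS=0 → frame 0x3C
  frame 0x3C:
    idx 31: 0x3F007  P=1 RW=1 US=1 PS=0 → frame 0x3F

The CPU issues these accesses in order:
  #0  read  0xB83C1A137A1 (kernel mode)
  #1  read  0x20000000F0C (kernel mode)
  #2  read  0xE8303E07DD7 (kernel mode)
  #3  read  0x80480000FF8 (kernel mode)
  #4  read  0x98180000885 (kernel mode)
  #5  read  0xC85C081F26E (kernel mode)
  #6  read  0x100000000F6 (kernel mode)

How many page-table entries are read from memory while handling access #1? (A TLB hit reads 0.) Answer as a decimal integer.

Walk each access:
#0 VA=0xB83C1A137A1 (r,kernel):
  [0] read 0x15 idx=23: raw=0x18007 flags P=1 W=1 U=1 S=0
  [1] read 0x18 idx=15: raw=0x19007 flags P=1 W=1 U=1 S=0
  [2] read 0x19 idx=13: raw=0x1B007 flags P=1 W=1 U=1 S=0
  [3] read 0x1B idx=19: raw=0x1E007 flags P=1 W=1 U=1 S=0
  ⇒ phys 0x1E7A1  [4 reads]
#1 VA=0x20000000F0C (r,kernel):
  [0] read 0x15 idx=4: raw=0x22087 flags P=1 W=1 U=1 S=1
  ⇒ phys 0x22F0C (huge @L0)  [1 reads]
#2 VA=0xE8303E07DD7 (r,kernel):
  [0] read 0x15 idx=29: raw=0x26007 flags P=1 W=1 U=1 S=0
  [1] read 0x26 idx=12: raw=0x28007 flags P=1 W=1 U=1 S=0
  [2] read 0x28 idx=31: raw=0x2C007 flags P=1 W=1 U=1 S=0
  [3] read 0x2C idx=7: raw=0x58002 flags P=0 W=1 U=0 S=0
  → PAGE_NOT_PRESENT  (4 entries read)
#3 VA=0x80480000FF8 (r,kernel):
  [0] read 0x15 idx=16: raw=0x2F007 flags P=1 W=1 U=1 S=0
  [1] read 0x2F idx=18: raw=0x30087 flags P=1 W=1 U=1 S=1
  ⇒ phys 0x30FF8 (huge @L1)  [2 reads]
#4 VA=0x98180000885 (r,kernel):
  [0] read 0x15 idx=19: raw=0x31007 flags P=1 W=1 U=1 S=0
  [1] read 0x31 idx=6: raw=0x35087 flags P=1 W=1 U=1 S=1
  ⇒ phys 0x35885 (huge @L1)  [2 reads]
#5 VA=0xC85C081F26E (r,kernel):
  [0] read 0x15 idx=25: raw=0x38007 flags P=1 W=1 U=1 S=0
  [1] read 0x38 idx=23: raw=0x39007 flags P=1 W=1 U=1 S=0
  [2] read 0x39 idx=4: raw=0x3C007 flags P=1 W=1 U=1 S=0
  [3] read 0x3C idx=31: raw=0x3F007 flags P=1 W=1 U=1 S=0
  ⇒ phys 0x3F26E  [4 reads]
#6 VA=0x100000000F6 (r,kernel):
  [0] read 0x15 idx=2: raw=0x62002 flags P=0 W=1 U=0 S=0
  → PAGE_NOT_PRESENT  (1 entries read)

Entries read for #1: 1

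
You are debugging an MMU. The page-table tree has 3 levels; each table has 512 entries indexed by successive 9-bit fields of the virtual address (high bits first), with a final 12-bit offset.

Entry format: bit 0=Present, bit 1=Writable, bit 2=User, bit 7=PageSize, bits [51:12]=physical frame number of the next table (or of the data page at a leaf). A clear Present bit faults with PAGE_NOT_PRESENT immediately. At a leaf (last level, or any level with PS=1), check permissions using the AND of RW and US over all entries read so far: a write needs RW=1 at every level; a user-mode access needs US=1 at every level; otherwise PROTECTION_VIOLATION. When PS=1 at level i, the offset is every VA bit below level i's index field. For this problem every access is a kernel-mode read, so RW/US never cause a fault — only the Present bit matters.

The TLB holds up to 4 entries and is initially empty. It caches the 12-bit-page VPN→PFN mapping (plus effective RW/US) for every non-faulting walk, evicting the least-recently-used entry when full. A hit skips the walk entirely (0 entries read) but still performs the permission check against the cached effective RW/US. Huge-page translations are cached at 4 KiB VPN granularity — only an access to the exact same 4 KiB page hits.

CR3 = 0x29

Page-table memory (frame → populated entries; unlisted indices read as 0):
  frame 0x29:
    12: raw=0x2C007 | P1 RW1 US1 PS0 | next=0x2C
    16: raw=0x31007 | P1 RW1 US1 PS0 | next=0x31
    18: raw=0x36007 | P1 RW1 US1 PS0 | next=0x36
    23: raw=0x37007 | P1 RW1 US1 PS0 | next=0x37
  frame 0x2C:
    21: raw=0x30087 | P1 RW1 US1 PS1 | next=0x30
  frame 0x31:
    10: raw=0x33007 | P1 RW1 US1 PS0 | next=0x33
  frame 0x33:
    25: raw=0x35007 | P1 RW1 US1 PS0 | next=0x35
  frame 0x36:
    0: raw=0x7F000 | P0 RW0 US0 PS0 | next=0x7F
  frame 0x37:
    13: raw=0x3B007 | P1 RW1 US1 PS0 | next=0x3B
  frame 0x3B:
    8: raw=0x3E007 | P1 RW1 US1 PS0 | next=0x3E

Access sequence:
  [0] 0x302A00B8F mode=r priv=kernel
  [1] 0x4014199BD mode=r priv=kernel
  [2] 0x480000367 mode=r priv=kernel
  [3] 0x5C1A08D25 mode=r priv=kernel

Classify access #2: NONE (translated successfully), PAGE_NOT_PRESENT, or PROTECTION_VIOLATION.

Trace:
#0 VA=0x302A00B8F (r,kernel):
  [0] read 0x29 idx=12: raw=0x2C007 flags P=1 W=1 U=1 S=0
  [1] read 0x2C idx=21: raw=0x30087 flags P=1 W=1 U=1 S=1
  → PA=0x30B8F (huge @L1)  (2 entries read)
#1 VA=0x4014199BD (r,kernel):
  [0] read 0x29 idx=16: raw=0x31007 flags P=1 W=1 U=1 S=0
  [1] read 0x31 idx=10: raw=0x33007 flags P=1 W=1 U=1 S=0
  [2] read 0x33 idx=25: raw=0x35007 flags P=1 W=1 U=1 S=0
  → PA=0x359BD  (3 entries read)
#2 VA=0x480000367 (r,kernel):
  [0] read 0x29 idx=18: raw=0x36007 flags P=1 W=1 U=1 S=0
  [1] read 0x36 idx=0: raw=0x7F000 flags P=0 W=0 U=0 S=0
  ⇒ fault: PAGE_NOT_PRESENT  — 2 lookups
#3 VA=0x5C1A08D25 (r,kernel):
  [0] read 0x29 idx=23: raw=0x37007 flags P=1 W=1 U=1 S=0
  [1] read 0x37 idx=13: raw=0x3B007 flags P=1 W=1 U=1 S=0
  [2] read 0x3B idx=8: raw=0x3E007 flags P=1 W=1 U=1 S=0
  → PA=0x3ED25  (3 entries read)

Access #2 fault: PAGE_NOT_PRESENT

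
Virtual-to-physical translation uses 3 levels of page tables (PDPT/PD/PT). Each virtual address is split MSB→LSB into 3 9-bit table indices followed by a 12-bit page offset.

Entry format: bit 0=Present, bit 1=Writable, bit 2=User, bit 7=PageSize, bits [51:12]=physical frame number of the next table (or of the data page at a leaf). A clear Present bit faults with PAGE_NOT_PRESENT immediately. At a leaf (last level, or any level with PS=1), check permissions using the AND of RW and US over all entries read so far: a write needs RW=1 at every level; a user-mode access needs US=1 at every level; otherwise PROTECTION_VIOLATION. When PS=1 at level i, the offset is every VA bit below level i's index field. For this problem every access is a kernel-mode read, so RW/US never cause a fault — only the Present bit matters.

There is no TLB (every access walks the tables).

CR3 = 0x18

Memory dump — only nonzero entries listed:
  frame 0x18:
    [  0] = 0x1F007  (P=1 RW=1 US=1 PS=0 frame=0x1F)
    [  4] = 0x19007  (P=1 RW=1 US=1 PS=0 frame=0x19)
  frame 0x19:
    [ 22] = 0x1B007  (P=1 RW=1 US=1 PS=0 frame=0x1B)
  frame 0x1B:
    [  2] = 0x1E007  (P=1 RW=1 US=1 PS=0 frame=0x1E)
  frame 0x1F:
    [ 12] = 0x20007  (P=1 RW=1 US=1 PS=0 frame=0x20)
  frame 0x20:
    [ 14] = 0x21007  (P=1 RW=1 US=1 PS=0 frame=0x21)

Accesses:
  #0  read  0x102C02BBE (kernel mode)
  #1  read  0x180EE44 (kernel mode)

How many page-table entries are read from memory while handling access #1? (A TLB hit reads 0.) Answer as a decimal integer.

Per-access translation:
#0 VA=0x102C02BBE (r,kernel):
  lvl0: tbl 0x18, slot 4 ⇒ 0x19007 (P1/RW1/US1/PS0)
  lvl1: tbl 0x19, slot 22 ⇒ 0x1B007 (P1/RW1/US1/PS0)
  lvl2: tbl 0x1B, slot 2 ⇒ 0x1E007 (P1/RW1/US1/PS0)
  ✓ 0x1EBBE  — 3 lookups
#1 VA=0x180EE44 (r,kernel):
  lvl0: tbl 0x18, slot 0 ⇒ 0x1F007 (P1/RW1/US1/PS0)
  lvl1: tbl 0x1F, slot 12 ⇒ 0x20007 (P1/RW1/US1/PS0)
  lvl2: tbl 0x20, slot 14 ⇒ 0x21007 (P1/RW1/US1/PS0)
  ✓ 0x21E44  — 3 lookups

Entries read for #1: 3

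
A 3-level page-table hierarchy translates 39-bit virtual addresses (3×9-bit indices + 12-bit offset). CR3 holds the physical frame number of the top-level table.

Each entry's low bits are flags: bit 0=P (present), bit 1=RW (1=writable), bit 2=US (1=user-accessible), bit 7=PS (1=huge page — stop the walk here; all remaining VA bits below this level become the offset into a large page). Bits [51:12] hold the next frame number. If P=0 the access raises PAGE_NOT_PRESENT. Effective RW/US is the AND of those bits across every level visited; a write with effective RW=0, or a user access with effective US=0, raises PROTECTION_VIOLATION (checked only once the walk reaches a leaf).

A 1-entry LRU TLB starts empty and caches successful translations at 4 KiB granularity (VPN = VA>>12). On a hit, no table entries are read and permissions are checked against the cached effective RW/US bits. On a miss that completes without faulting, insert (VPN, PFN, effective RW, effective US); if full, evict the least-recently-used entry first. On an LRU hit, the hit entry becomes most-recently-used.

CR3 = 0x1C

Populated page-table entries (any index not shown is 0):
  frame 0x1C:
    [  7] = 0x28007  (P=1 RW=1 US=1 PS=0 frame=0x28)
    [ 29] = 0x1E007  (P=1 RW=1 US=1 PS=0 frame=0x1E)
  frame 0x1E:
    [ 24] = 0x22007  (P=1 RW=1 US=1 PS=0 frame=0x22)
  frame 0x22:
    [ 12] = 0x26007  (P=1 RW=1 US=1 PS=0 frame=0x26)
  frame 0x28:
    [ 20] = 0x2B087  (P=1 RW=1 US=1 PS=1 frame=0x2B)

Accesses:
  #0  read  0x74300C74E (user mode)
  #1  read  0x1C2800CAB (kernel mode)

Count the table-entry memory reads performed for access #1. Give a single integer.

Trace:
#0 VA=0x74300C74E (r,user):
  L0 @0x1C[29] → 0x1E007  P=1,RW=1,US=1,PS=0
  L1 @0x1E[24] → 0x22007  P=1,RW=1,US=1,PS=0
  L2 @0x22[12] → 0x26007  P=1,RW=1,US=1,PS=0
  ✓ 0x2674E  — 3 lookups
#1 VA=0x1C2800CAB (r,kernel):
  L0 @0x1C[7] → 0x28007  P=1,RW=1,US=1,PS=0
  L1 @0x28[20] → 0x2B087  P=1,RW=1,US=1,PS=1
  ✓ 0x2BCAB (huge @L1)  — 2 lookups

Entries read for #1: 2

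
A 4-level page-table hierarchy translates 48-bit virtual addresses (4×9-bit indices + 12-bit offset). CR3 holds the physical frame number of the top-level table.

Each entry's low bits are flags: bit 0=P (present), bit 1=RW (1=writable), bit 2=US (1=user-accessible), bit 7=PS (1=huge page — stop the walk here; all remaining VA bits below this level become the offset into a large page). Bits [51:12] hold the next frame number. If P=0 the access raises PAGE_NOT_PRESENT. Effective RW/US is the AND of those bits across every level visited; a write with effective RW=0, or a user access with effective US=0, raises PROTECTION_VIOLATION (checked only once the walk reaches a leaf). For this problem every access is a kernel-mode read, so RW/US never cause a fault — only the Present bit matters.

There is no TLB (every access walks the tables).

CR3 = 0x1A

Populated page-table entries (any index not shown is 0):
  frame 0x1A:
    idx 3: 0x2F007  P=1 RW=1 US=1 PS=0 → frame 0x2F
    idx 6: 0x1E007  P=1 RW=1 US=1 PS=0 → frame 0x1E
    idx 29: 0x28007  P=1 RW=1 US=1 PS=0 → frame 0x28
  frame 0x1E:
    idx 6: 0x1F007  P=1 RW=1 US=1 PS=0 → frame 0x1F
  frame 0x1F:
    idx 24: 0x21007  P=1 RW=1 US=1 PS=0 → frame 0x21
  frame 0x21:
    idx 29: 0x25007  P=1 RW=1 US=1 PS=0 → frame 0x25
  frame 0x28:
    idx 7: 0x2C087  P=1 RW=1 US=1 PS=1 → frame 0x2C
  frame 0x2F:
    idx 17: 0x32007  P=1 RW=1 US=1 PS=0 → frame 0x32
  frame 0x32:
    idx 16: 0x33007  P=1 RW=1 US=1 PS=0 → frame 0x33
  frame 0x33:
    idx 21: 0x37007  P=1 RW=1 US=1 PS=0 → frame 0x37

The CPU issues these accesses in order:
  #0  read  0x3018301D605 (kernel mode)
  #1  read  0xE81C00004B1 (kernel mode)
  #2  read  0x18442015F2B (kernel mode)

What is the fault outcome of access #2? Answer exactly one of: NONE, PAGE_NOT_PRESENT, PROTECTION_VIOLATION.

Trace:
#0 VA=0x3018301D605 (r,kernel):
  [0] read 0x1A idx=6: raw=0x1E007 flags P=1 W=1 U=1 S=0
  [1] read 0x1E idx=6: raw=0x1F007 flags P=1 W=1 U=1 S=0
  [2] read 0x1F idx=24: raw=0x21007 flags P=1 W=1 U=1 S=0
  [3] read 0x21 idx=29: raw=0x25007 flags P=1 W=1 U=1 S=0
  → PA=0x25605  (4 entries read)
#1 VA=0xE81C00004B1 (r,kernel):
  [0] read 0x1A idx=29: raw=0x28007 flags P=1 W=1 U=1 S=0
  [1] read 0x28 idx=7: raw=0x2C087 flags P=1 W=1 U=1 S=1
  → PA=0x2C4B1 (huge @L1)  (2 entries read)
#2 VA=0x18442015F2B (r,kernel):
  [0] read 0x1A idx=3: raw=0x2F007 flags P=1 W=1 U=1 S=0
  [1] read 0x2F idx=17: raw=0x32007 flags P=1 W=1 U=1 S=0
  [2] read 0x32 idx=16: raw=0x33007 flags P=1 W=1 U=1 S=0
  [3] read 0x33 idx=21: raw=0x37007 flags P=1 W=1 U=1 S=0
  → PA=0x37F2B  (4 entries read)

Access #2 fault: NONE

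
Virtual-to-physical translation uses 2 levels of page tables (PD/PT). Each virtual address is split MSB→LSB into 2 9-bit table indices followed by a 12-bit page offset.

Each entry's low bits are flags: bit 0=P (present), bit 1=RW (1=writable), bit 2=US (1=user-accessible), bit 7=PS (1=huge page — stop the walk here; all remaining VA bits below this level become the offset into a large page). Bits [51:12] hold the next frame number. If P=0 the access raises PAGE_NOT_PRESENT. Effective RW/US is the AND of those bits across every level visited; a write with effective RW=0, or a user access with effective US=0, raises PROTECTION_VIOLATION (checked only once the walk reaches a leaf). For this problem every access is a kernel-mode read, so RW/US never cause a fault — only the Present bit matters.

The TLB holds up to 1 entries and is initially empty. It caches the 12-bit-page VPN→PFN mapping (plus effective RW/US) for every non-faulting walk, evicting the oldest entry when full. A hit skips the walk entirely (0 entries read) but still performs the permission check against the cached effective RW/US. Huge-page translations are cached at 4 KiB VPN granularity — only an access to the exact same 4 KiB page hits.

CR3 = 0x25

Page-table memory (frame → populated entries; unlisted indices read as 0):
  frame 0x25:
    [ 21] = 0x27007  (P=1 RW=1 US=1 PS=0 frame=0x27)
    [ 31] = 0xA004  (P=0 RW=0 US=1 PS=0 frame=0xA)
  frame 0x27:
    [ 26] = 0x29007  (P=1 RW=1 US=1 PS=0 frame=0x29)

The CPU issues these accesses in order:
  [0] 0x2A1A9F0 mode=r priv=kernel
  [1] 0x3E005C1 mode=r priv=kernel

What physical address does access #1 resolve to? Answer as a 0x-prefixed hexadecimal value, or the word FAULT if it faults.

Walk each access:
#0 VA=0x2A1A9F0 (r,kernel):
  [0] read 0x25 idx=21: raw=0x27007 flags P=1 W=1 U=1 S=0
  [1] read 0x27 idx=26: raw=0x29007 flags P=1 W=1 U=1 S=0
  → PA=0x299F0  (2 entries read)
#1 VA=0x3E005C1 (r,kernel):
  [0] read 0x25 idx=31: raw=0xA004 flags P=0 W=0 U=1 S=0
  ⇒ fault: PAGE_NOT_PRESENT  — 1 lookups

Access #1 PA: FAULT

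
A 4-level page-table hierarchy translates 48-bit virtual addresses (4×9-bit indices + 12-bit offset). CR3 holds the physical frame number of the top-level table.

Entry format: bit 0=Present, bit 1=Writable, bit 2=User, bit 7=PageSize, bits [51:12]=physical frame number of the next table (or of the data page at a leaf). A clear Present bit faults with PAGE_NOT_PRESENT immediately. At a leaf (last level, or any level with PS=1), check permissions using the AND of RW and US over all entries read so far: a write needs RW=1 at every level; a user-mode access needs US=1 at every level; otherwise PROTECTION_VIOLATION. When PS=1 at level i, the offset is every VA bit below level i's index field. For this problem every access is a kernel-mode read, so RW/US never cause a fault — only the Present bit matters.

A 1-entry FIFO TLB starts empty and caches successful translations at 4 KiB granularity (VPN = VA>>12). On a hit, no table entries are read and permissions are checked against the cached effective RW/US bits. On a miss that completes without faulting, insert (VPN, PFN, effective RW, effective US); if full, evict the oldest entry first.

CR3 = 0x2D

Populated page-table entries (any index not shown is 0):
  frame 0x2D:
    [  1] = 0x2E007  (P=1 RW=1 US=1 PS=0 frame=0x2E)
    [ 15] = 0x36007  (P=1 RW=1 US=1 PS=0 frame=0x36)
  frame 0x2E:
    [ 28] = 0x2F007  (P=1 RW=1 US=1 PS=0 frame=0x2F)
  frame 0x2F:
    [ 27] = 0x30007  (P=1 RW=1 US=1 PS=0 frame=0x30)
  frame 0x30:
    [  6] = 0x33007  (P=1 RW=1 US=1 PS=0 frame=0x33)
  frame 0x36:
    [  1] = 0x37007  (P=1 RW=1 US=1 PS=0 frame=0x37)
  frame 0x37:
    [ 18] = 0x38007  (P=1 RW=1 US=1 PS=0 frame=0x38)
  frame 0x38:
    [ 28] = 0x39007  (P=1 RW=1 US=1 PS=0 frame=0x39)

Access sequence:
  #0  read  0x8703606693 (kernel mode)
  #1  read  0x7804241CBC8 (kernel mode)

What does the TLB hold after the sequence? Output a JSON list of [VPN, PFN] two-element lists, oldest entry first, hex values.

Trace:
#0 VA=0x8703606693 (r,kernel):
  L0 @0x2D[1] → 0x2E007  P=1,RW=1,US=1,PS=0
  L1 @0x2E[28] → 0x2F007  P=1,RW=1,US=1,PS=0
  L2 @0x2F[27] → 0x30007  P=1,RW=1,US=1,PS=0
  L3 @0x30[6] → 0x33007  P=1,RW=1,US=1,PS=0
  → PA=0x33693  (4 entries read)
#1 VA=0x7804241CBC8 (r,kernel):
  L0 @0x2D[15] → 0x36007  P=1,RW=1,US=1,PS=0
  L1 @0x36[1] → 0x37007  P=1,RW=1,US=1,PS=0
  L2 @0x37[18] → 0x38007  P=1,RW=1,US=1,PS=0
  L3 @0x38[28] → 0x39007  P=1,RW=1,US=1,PS=0
  → PA=0x39BC8  (4 entries read)

TLB: [["0x7804241C", "0x39"]]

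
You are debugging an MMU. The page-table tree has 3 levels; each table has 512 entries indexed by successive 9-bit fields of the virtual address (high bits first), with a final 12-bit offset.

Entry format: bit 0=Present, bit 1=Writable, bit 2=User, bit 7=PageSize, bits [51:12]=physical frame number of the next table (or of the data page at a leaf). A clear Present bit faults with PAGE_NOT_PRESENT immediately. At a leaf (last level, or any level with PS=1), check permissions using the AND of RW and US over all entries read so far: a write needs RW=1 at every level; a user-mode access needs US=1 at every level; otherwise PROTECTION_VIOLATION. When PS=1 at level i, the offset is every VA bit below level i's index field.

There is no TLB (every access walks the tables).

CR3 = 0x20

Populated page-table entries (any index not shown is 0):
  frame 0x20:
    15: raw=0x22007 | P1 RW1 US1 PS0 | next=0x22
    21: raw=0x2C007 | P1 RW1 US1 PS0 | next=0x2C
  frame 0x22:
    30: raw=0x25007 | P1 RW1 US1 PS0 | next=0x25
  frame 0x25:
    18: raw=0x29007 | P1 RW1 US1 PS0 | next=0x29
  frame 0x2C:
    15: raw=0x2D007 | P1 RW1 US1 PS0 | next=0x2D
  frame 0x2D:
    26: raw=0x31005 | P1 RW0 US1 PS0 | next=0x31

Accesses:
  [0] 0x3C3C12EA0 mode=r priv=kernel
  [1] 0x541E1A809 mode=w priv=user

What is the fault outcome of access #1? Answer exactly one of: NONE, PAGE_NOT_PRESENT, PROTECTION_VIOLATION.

Trace:
#0 VA=0x3C3C12EA0 (r,kernel):
  L0 @0x20[15] → 0x22007  P=1,RW=1,US=1,PS=0
  L1 @0x22[30] → 0x25007  P=1,RW=1,US=1,PS=0
  L2 @0x25[18] → 0x29007  P=1,RW=1,US=1,PS=0
  ⇒ phys 0x29EA0  [3 reads]
#1 VA=0x541E1A809 (w,user):
  L0 @0x20[21] → 0x2C007  P=1,RW=1,US=1,PS=0
  L1 @0x2C[15] → 0x2D007  P=1,RW=1,US=1,PS=0
  L2 @0x2D[26] → 0x31005  P=1,RW=0,US=1,PS=0
  ✗ PROTECTION_VIOLATION  [3 reads]

Access #1 fault: PROTECTION_VIOLATION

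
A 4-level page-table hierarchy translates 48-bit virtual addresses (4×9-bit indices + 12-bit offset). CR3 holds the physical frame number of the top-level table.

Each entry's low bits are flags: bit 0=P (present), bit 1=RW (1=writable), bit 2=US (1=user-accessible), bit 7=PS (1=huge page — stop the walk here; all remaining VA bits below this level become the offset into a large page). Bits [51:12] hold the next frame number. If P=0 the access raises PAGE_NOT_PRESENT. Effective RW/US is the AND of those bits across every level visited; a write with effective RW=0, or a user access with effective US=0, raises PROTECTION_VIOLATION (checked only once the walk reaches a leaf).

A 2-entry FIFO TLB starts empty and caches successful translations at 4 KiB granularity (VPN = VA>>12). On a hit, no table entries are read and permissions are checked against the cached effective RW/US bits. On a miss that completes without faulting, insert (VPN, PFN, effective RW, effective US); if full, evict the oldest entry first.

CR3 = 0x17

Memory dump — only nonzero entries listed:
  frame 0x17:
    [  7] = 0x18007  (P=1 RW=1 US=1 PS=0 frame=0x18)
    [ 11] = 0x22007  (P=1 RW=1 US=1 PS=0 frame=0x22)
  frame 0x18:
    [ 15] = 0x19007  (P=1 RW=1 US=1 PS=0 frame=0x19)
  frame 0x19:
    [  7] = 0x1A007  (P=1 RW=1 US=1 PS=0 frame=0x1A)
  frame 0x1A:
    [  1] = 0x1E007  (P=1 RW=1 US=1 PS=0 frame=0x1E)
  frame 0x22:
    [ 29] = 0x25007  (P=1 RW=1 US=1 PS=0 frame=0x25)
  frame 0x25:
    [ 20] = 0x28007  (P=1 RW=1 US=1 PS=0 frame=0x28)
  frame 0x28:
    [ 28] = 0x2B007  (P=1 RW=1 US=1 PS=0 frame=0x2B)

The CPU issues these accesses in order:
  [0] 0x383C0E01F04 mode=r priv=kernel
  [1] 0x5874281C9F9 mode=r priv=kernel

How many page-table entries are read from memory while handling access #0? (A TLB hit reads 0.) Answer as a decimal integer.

Walk each access:
#0 VA=0x383C0E01F04 (r,kernel):
  L0 @0x17[7] → 0x18007  P=1,RW=1,US=1,PS=0
  L1 @0x18[15] → 0x19007  P=1,RW=1,US=1,PS=0
  L2 @0x19[7] → 0x1A007  P=1,RW=1,US=1,PS=0
  L3 @0x1A[1] → 0x1E007  P=1,RW=1,US=1,PS=0
  ✓ 0x1EF04  — 4 lookups
#1 VA=0x5874281C9F9 (r,kernel):
  L0 @0x17[11] → 0x22007  P=1,RW=1,US=1,PS=0
  L1 @0x22[29] → 0x25007  P=1,RW=1,US=1,PS=0
  L2 @0x25[20] → 0x28007  P=1,RW=1,US=1,PS=0
  L3 @0x28[28] → 0x2B007  P=1,RW=1,US=1,PS=0
  ✓ 0x2B9F9  — 4 lookups

Entries read for #0: 4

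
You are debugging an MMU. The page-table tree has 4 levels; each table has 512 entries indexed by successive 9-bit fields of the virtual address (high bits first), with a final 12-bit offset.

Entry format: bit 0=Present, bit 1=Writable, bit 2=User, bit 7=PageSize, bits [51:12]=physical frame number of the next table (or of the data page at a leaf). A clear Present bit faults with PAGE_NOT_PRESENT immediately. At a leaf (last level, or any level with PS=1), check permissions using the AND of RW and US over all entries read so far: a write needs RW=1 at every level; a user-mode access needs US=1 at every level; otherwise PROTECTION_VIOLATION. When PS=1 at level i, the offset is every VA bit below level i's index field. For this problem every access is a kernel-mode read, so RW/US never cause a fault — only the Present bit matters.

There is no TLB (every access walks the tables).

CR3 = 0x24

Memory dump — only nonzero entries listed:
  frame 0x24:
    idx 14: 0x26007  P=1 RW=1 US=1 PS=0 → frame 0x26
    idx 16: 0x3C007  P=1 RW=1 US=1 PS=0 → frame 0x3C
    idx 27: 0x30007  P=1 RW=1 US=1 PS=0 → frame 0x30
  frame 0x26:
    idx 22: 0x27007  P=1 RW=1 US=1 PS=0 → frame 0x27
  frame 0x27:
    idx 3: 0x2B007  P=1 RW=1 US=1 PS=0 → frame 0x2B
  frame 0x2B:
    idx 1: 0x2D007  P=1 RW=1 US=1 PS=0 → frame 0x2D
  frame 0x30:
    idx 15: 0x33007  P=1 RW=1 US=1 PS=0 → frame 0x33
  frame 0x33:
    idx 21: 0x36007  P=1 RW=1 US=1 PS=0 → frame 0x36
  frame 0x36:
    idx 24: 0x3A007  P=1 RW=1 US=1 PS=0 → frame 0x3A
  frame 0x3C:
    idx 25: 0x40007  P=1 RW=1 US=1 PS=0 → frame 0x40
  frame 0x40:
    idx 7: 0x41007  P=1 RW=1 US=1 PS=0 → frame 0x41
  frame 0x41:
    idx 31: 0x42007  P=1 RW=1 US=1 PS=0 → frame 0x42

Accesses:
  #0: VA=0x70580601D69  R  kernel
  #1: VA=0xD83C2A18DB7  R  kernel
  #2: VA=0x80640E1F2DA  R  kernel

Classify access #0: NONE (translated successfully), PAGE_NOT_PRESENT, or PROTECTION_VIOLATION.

Walk each access:
#0 VA=0x70580601D69 (r,kernel):
  lvl0: tbl 0x24, slot 14 ⇒ 0x26007 (P1/RW1/US1/PS0)
  lvl1: tbl 0x26, slot 22 ⇒ 0x27007 (P1/RW1/US1/PS0)
  lvl2: tbl 0x27, slot 3 ⇒ 0x2B007 (P1/RW1/US1/PS0)
  lvl3: tbl 0x2B, slot 1 ⇒ 0x2D007 (P1/RW1/US1/PS0)
  ⇒ phys 0x2DD69  [4 reads]
#1 VA=0xD83C2A18DB7 (r,kernel):
  lvl0: tbl 0x24, slot 27 ⇒ 0x30007 (P1/RW1/US1/PS0)
  lvl1: tbl 0x30, slot 15 ⇒ 0x33007 (P1/RW1/US1/PS0)
  lvl2: tbl 0x33, slot 21 ⇒ 0x36007 (P1/RW1/US1/PS0)
  lvl3: tbl 0x36, slot 24 ⇒ 0x3A007 (P1/RW1/US1/PS0)
  ⇒ phys 0x3ADB7  [4 reads]
#2 VA=0x80640E1F2DA (r,kernel):
  lvl0: tbl 0x24, slot 16 ⇒ 0x3C007 (P1/RW1/US1/PS0)
  lvl1: tbl 0x3C, slot 25 ⇒ 0x40007 (P1/RW1/US1/PS0)
  lvl2: tbl 0x40, slot 7 ⇒ 0x41007 (P1/RW1/US1/PS0)
  lvl3: tbl 0x41, slot 31 ⇒ 0x42007 (P1/RW1/US1/PS0)
  ⇒ phys 0x422DA  [4 reads]

Access #0 fault: NONE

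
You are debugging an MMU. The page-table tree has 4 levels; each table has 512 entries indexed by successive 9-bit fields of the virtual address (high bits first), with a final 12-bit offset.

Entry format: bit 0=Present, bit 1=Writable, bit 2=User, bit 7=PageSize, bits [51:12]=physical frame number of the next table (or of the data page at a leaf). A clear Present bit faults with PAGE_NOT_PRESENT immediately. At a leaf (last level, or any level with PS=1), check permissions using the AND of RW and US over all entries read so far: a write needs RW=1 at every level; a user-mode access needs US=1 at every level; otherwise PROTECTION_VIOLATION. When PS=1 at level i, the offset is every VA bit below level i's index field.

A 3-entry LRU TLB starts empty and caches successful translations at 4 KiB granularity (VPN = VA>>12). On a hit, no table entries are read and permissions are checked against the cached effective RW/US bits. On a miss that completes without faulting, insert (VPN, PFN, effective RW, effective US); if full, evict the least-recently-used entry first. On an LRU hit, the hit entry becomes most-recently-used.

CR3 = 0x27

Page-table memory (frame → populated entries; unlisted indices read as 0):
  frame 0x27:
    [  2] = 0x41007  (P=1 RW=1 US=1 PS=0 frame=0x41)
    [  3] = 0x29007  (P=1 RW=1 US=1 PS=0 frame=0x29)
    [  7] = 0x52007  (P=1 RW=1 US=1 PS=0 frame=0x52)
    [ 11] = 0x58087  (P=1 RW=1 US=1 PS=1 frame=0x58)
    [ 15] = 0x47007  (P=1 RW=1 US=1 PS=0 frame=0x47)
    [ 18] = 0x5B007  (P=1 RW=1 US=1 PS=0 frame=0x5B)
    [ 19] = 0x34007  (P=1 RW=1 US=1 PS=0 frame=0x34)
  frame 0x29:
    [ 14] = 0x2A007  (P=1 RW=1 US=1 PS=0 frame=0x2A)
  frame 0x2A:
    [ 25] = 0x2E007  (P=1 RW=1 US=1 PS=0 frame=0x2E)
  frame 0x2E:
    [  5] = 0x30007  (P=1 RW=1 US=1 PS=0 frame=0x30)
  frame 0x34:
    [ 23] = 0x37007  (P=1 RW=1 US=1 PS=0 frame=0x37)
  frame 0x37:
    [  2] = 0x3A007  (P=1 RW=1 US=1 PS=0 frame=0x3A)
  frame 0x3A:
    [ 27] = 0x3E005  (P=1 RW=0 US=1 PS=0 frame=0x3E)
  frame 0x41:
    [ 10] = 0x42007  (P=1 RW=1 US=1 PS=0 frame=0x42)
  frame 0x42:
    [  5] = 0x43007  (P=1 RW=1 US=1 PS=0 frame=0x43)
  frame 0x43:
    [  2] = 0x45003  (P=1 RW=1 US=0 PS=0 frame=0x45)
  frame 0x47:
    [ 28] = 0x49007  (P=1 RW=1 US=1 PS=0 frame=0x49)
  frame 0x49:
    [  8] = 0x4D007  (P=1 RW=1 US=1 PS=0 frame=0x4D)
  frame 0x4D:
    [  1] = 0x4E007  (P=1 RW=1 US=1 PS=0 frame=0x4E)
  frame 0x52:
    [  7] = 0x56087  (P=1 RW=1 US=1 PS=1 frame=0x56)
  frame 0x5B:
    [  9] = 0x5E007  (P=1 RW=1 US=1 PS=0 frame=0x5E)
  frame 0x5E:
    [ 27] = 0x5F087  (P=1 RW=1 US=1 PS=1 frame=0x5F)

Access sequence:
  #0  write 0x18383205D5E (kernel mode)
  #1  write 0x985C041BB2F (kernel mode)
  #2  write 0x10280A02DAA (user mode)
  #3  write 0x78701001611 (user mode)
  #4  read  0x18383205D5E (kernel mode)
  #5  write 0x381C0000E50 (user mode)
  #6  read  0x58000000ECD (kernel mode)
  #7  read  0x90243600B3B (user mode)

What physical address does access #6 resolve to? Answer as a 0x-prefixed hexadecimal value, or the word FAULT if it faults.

Trace:
#0 VA=0x18383205D5E (w,kernel):
  [0] read 0x27 idx=3: raw=0x29007 flags P=1 W=1 U=1 S=0
  [1] read 0x29 idx=14: raw=0x2A007 flags P=1 W=1 U=1 S=0
  [2] read 0x2A idx=25: raw=0x2E007 flags P=1 W=1 U=1 S=0
  [3] read 0x2E idx=5: raw=0x30007 flags P=1 W=1 U=1 S=0
  ✓ 0x30D5E  — 4 lookups
#1 VA=0x985C041BB2F (w,kernel):
  [0] read 0x27 idx=19: raw=0x34007 flags P=1 W=1 U=1 S=0
  [1] read 0x34 idx=23: raw=0x37007 flags P=1 W=1 U=1 S=0
  [2] read 0x37 idx=2: raw=0x3A007 flags P=1 W=1 U=1 S=0
  [3] read 0x3A idx=27: raw=0x3E005 flags P=1 W=0 U=1 S=0
  ⇒ fault: PROTECTION_VIOLATION  — 4 lookups
#2 VA=0x10280A02DAA (w,user):
  [0] read 0x27 idx=2: raw=0x41007 flags P=1 W=1 U=1 S=0
  [1] read 0x41 idx=10: raw=0x42007 flags P=1 W=1 U=1 S=0
  [2] read 0x42 idx=5: raw=0x43007 flags P=1 W=1 U=1 S=0
  [3] read 0x43 idx=2: raw=0x45003 flags P=1 W=1 U=0 S=0
  ⇒ fault: PROTECTION_VIOLATION  — 4 lookups
#3 VA=0x78701001611 (w,user):
  [0] read 0x27 idx=15: raw=0x47007 flags P=1 W=1 U=1 S=0
  [1] read 0x47 idx=28: raw=0x49007 flags P=1 W=1 U=1 S=0
  [2] read 0x49 idx=8: raw=0x4D007 flags P=1 W=1 U=1 S=0
  [3] read 0x4D idx=1: raw=0x4E007 flags P=1 W=1 U=1 S=0
  ✓ 0x4E611  — 4 lookups
#4 VA=0x18383205D5E (r,kernel):
  TLB hit vpn=0x18383205 → PA=0x30D5E
#5 VA=0x381C0000E50 (w,user):
  [0] read 0x27 idx=7: raw=0x52007 flags P=1 W=1 U=1 S=0
  [1] read 0x52 idx=7: raw=0x56087 flags P=1 W=1 U=1 S=1
  ✓ 0x56E50 (huge @L1)  — 2 lookups
#6 VA=0x58000000ECD (r,kernel):
  [0] read 0x27 idx=11: raw=0x58087 flags P=1 W=1 U=1 S=1
  ✓ 0x58ECD (huge @L0)  — 1 lookups
#7 VA=0x90243600B3B (r,user):
  [0] read 0x27 idx=18: raw=0x5B007 flags P=1 W=1 U=1 S=0
  [1] read 0x5B idx=9: raw=0x5E007 flags P=1 W=1 U=1 S=0
  [2] read 0x5E idx=27: raw=0x5F087 flags P=1 W=1 U=1 S=1
  ✓ 0x5FB3B (huge @L2)  — 3 lookups

Access #6 PA: 0x58ECD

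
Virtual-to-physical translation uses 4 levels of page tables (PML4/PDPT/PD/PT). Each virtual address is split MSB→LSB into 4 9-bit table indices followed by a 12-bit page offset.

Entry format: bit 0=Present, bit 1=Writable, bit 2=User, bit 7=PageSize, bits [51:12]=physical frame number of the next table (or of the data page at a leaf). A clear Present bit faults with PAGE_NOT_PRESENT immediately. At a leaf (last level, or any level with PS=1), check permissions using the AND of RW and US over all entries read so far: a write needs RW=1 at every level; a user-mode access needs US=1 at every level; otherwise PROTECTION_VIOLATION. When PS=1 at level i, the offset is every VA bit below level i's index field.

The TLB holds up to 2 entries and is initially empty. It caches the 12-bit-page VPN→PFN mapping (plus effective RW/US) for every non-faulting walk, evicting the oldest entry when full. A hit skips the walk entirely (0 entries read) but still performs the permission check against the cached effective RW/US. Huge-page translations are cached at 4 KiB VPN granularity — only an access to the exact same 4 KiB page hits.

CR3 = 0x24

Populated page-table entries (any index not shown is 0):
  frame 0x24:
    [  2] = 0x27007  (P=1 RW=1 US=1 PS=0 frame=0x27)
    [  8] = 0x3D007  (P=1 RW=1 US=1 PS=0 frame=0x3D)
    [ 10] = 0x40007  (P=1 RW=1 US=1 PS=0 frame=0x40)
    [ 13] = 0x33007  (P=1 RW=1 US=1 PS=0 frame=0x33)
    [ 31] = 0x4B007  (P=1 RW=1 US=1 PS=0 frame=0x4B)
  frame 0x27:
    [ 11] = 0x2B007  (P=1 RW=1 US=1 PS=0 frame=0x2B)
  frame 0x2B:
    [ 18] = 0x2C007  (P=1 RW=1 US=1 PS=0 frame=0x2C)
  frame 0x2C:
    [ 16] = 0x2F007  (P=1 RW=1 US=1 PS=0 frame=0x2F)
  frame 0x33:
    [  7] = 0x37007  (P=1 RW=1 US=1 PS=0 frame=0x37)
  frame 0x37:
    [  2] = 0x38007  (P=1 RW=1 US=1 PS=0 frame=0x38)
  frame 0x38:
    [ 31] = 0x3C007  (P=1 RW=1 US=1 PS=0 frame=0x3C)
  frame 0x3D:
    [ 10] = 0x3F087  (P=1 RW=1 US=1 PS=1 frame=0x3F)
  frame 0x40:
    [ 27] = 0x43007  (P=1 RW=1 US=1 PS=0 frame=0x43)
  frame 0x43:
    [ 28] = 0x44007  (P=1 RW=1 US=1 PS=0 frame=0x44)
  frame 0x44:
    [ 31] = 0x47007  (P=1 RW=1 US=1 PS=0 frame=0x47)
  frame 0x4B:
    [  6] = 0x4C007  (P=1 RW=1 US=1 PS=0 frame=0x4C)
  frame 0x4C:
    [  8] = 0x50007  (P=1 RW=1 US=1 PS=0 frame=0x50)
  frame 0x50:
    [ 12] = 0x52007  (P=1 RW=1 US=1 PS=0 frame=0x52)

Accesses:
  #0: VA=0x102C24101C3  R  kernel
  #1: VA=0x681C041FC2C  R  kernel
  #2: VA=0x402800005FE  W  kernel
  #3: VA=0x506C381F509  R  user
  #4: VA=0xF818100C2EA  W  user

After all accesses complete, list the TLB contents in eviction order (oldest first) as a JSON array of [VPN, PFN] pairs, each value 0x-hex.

Per-access translation:
#0 VA=0x102C24101C3 (r,kernel):
  lvl0: tbl 0x24, slot 2 ⇒ 0x27007 (P1/RW1/US1/PS0)
  lvl1: tbl 0x27, slot 11 ⇒ 0x2B007 (P1/RW1/US1/PS0)
  lvl2: tbl 0x2B, slot 18 ⇒ 0x2C007 (P1/RW1/US1/PS0)
  lvl3: tbl 0x2C, slot 16 ⇒ 0x2F007 (P1/RW1/US1/PS0)
  → PA=0x2F1C3  (4 entries read)
#1 VA=0x681C041FC2C (r,kernel):
  lvl0: tbl 0x24, slot 13 ⇒ 0x33007 (P1/RW1/US1/PS0)
  lvl1: tbl 0x33, slot 7 ⇒ 0x37007 (P1/RW1/US1/PS0)
  lvl2: tbl 0x37, slot 2 ⇒ 0x38007 (P1/RW1/US1/PS0)
  lvl3: tbl 0x38, slot 31 ⇒ 0x3C007 (P1/RW1/US1/PS0)
  → PA=0x3CC2C  (4 entries read)
#2 VA=0x402800005FE (w,kernel):
  lvl0: tbl 0x24, slot 8 ⇒ 0x3D007 (P1/RW1/US1/PS0)
  lvl1: tbl 0x3D, slot 10 ⇒ 0x3F087 (P1/RW1/US1/PS1)
  → PA=0x3F5FE (huge @L1)  (2 entries read)
#3 VA=0x506C381F509 (r,user):
  lvl0: tbl 0x24, slot 10 ⇒ 0x40007 (P1/RW1/US1/PS0)
  lvl1: tbl 0x40, slot 27 ⇒ 0x43007 (P1/RW1/US1/PS0)
  lvl2: tbl 0x43, slot 28 ⇒ 0x44007 (P1/RW1/US1/PS0)
  lvl3: tbl 0x44, slot 31 ⇒ 0x47007 (P1/RW1/US1/PS0)
  → PA=0x47509  (4 entries read)
#4 VA=0xF818100C2EA (w,user):
  lvl0: tbl 0x24, slot 31 ⇒ 0x4B007 (P1/RW1/US1/PS0)
  lvl1: tbl 0x4B, slot 6 ⇒ 0x4C007 (P1/RW1/US1/PS0)
  lvl2: tbl 0x4C, slot 8 ⇒ 0x50007 (P1/RW1/US1/PS0)
  lvl3: tbl 0x50, slot 12 ⇒ 0x52007 (P1/RW1/US1/PS0)
  → PA=0x522EA  (4 entries read)

TLB: [["0x506C381F", "0x47"], ["0xF818100C", "0x52"]]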